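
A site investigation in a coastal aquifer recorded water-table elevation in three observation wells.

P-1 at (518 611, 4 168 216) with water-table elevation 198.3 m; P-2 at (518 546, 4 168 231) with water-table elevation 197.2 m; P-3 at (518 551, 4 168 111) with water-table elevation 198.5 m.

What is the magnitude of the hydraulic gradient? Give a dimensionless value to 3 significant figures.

Three-point gradient (reference P-1): Δ to P-2 = (-65, 15, -1.1), Δ to P-3 = (-60, -105, +0.2).
∂h/∂x = +0.01456, ∂h/∂y = -0.01023 (det = 7725).
|∇h| = √(0.01456² + -0.01023²) = 0.01779

0.0178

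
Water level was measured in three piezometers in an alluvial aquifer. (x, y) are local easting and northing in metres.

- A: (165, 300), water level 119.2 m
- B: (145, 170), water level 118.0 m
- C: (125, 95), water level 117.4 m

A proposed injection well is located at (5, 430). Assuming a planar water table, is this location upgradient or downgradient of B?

upgradient

Taking A as reference: B−A = (-20, -130, -1.2); C−A = (-40, -205, -1.8).
Determinant of the coordinate differences = (-20)·(-205) − (-40)·(-130) = -1100.
∂h/∂x = [(-1.2)·(-205) − (-1.8)·(-130)] / -1100 = -0.01091
∂h/∂y = [(-20)·(-1.8) − (-40)·(-1.2)] / -1100 = +0.01091
Head at (5, 430) = 119.2 + (-0.01091)·(-160) + (+0.01091)·(130) = 122.36 m.
That is higher than the 118.0 m at B, so the point is upgradient.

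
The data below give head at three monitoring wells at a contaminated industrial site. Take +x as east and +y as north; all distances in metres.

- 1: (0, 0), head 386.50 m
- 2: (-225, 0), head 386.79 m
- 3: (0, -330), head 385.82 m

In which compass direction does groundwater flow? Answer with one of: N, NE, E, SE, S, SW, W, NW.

SE

∂h/∂x = (386.79 − 386.50) / (-225 − 0) = -0.001289
∂h/∂y = (385.82 − 386.50) / (-330 − 0) = +0.002061
Flow = −∇h = (+0.001289 east, -0.002061 north), which points southeast.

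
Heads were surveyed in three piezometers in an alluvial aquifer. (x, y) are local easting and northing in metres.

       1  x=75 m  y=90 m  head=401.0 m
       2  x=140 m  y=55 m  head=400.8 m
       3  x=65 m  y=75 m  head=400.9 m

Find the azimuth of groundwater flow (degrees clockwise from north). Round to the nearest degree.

183°

With h = a·x + b·y + c and 1 as origin, the differences give:
  65·a + (-35)·b = -0.2
  (-10)·a + (-15)·b = -0.1
Eliminate b (×(-15) and ×(-35), subtract): -1325·a = -0.50 → a = ∂h/∂x = +0.0003774
Back-substitute: b = ∂h/∂y = +0.006415.
Flow direction (−∇h) has components (-0.0003774 E, -0.006415 N).
Azimuth = atan2(E, N) = atan2(-0.0003774, -0.006415) = 183.4° ≈ 183°.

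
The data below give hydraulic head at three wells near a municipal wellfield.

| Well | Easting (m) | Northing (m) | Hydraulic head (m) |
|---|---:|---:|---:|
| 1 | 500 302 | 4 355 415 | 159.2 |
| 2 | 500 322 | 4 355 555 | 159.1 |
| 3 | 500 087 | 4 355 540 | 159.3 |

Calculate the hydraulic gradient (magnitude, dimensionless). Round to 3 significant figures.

0.00101

With h = a·x + b·y + c and 1 as origin, the differences give:
  20·a + 140·b = -0.1
  (-215)·a + 125·b = +0.1
Eliminate b (×125 and ×140, subtract): 32600·a = -26.50 → a = ∂h/∂x = -0.0008129
Back-substitute: b = ∂h/∂y = -0.0005982.
|∇h| = √(-0.0008129² + -0.0005982²) = 0.001009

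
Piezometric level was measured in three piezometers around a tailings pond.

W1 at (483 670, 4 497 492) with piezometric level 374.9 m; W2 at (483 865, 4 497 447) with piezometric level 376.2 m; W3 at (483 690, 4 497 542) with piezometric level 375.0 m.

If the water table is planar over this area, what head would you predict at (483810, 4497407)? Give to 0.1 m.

375.9 m

Taking W1 as reference: W2−W1 = (195, -45, +1.3); W3−W1 = (20, 50, +0.1).
Determinant of the coordinate differences = 195·50 − 20·(-45) = 10650.
∂h/∂x = [(+1.3)·50 − (+0.1)·(-45)] / 10650 = +0.006526
∂h/∂y = [195·(+0.1) − 20·(+1.3)] / 10650 = -0.0006103
h(483810, 4497407) = 374.9 + (+0.006526)·(140) + (-0.0006103)·(-85) = 374.9 +0.914 +0.052 = 375.865 m.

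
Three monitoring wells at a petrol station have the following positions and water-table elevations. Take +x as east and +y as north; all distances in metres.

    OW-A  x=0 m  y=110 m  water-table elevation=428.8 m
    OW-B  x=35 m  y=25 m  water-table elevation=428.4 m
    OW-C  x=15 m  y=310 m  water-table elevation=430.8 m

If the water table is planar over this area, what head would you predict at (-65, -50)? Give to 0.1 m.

Taking OW-A as reference: OW-B−OW-A = (35, -85, -0.4); OW-C−OW-A = (15, 200, +2.0).
Solve a·Δx + b·Δy = Δh: det = 35·200 − 15·(-85) = 8275.
∂h/∂x = [(-0.4)·200 − (+2.0)·(-85)] / 8275 = +0.01088
∂h/∂y = [35·(+2.0) − 15·(-0.4)] / 8275 = +0.009184
h(-65, -50) = 428.8 + (+0.01088)·(-65) + (+0.009184)·(-160) = 428.8 -0.707 -1.469 = 426.624 m.

426.6 m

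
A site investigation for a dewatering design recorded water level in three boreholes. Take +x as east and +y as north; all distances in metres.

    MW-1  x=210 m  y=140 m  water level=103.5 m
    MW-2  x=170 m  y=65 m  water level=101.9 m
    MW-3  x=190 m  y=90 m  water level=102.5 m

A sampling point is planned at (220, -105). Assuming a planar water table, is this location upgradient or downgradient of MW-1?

Differences from MW-1: to MW-2 (Δx, Δy, Δh) = (-40, -75, -1.6); to MW-3 = (-20, -50, -1.0).
Solve a·Δx + b·Δy = Δh: det = (-40)·(-50) − (-20)·(-75) = 500.
∂h/∂x = [(-1.6)·(-50) − (-1.0)·(-75)] / 500 = +0.010000
∂h/∂y = [(-40)·(-1.0) − (-20)·(-1.6)] / 500 = +0.01600
Head at (220, -105) = 103.5 + (+0.010000)·(10) + (+0.01600)·(-245) = 99.68 m.
That is lower than the 103.5 m at MW-1, so the point is downgradient.

downgradient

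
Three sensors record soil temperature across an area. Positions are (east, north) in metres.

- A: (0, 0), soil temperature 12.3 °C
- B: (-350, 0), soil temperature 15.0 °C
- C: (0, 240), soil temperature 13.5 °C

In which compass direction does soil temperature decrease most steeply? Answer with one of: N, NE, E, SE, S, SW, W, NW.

SE

∂T/∂x = (15.0 − 12.3) / (-350 − 0) = -0.007714
∂T/∂y = (13.5 − 12.3) / (240 − 0) = +0.005000
Steepest decrease is along −∇f = (+0.007714 E, -0.005000 N) → southeast.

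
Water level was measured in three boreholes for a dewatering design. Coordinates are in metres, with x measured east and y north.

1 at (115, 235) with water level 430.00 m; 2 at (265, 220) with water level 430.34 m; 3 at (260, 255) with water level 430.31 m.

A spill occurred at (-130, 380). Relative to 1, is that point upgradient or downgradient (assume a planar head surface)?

downgradient

Differences from 1: to 2 (Δx, Δy, Δh) = (150, -15, +0.34); to 3 = (145, 20, +0.31).
Solve a·Δx + b·Δy = Δh: det = 150·20 − 145·(-15) = 5175.
∂h/∂x = [(+0.34)·20 − (+0.31)·(-15)] / 5175 = +0.002213
∂h/∂y = [150·(+0.31) − 145·(+0.34)] / 5175 = -0.0005411
Head at (-130, 380) = 430.00 + (+0.002213)·(-245) + (-0.0005411)·(145) = 429.38 m.
That is lower than the 430.00 m at 1, so the point is downgradient.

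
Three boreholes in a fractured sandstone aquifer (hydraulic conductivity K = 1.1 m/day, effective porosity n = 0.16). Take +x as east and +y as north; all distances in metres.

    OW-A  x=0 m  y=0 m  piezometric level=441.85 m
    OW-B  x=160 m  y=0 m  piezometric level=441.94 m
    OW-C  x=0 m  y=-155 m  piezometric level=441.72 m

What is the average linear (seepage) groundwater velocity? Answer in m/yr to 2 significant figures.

∂h/∂x = (441.94 − 441.85) / (160 − 0) = +0.0005625
∂h/∂y = (441.72 − 441.85) / (-155 − 0) = +0.0008387
|∇h| = √(0.0005625² + 0.0008387²) = 0.00101
Seepage velocity v = K·i/n = 1.1 × 0.00101 / 0.16 = 0.006944 m/day = 2.536 m/yr.

2.5 m/yr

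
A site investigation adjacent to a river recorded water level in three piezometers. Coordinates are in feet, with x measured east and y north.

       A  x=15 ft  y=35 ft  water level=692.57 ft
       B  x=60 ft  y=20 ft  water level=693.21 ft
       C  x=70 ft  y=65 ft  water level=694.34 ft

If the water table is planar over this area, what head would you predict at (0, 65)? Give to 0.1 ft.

692.9 ft

Three-point gradient (reference A): Δ to B = (45, -15, +0.64), Δ to C = (55, 30, +1.77).
∂h/∂x = +0.02103, ∂h/∂y = +0.02044 (det = 2175).
h(0, 65) = 692.57 + (+0.02103)·(-15) + (+0.02044)·(30) = 692.57 -0.316 +0.613 = 692.868 ft.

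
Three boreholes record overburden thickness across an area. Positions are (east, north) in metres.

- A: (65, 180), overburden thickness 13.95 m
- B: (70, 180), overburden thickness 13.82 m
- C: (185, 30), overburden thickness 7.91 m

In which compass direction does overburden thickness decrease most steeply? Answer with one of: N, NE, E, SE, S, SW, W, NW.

SE

With d = a·x + b·y + c and A as origin, the differences give:
  5·a + 0·b = -0.13
  120·a + (-150)·b = -6.04
Eliminate b (×(-150) and ×0, subtract): -750·a = 19.500 → a = ∂d/∂x = -0.02600
Back-substitute: b = ∂d/∂y = +0.01947.
Steepest decrease is along −∇f = (+0.02600 E, -0.01947 N) → southeast.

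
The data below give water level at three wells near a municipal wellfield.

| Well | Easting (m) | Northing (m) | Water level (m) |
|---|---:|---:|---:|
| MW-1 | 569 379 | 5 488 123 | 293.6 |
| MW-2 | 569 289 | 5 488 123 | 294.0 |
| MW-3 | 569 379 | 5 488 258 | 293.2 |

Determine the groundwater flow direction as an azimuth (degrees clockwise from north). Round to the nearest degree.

∂h/∂x = (294.0 − 293.6) / (569289 − 569379) = -0.004444
∂h/∂y = (293.2 − 293.6) / (5488258 − 5488123) = -0.002963
Flow direction (−∇h) has components (+0.004444 E, +0.002963 N).
Azimuth = atan2(E, N) = atan2(+0.004444, +0.002963) = 56.3° ≈ 056°.

056°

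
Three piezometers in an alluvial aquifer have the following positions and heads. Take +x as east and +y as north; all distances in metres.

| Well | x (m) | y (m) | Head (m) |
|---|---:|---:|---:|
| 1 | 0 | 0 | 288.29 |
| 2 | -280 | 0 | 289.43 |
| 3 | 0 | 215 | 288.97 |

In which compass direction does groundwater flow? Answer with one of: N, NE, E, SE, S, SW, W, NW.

∂h/∂x = (289.43 − 288.29) / (-280 − 0) = -0.004071
∂h/∂y = (288.97 − 288.29) / (215 − 0) = +0.003163
Flow = −∇h = (+0.004071 east, -0.003163 north), which points southeast.

SE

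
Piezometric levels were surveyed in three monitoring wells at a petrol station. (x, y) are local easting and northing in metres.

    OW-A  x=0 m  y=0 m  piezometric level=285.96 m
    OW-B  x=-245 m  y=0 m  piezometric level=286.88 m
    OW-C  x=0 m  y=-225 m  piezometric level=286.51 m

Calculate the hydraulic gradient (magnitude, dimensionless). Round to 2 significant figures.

∂h/∂x = (286.88 − 285.96) / (-245 − 0) = -0.003755
∂h/∂y = (286.51 − 285.96) / (-225 − 0) = -0.002444
|∇h| = √(-0.003755² + -0.002444²) = 0.00448

0.0045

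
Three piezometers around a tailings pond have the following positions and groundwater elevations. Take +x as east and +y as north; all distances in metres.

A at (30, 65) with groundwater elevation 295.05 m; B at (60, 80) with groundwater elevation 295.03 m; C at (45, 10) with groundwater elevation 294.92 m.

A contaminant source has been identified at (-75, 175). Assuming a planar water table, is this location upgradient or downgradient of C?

Differences from A: to B (Δx, Δy, Δh) = (30, 15, -0.02); to C = (15, -55, -0.13).
Determinant of the coordinate differences = 30·(-55) − 15·15 = -1875.
∂h/∂x = [(-0.02)·(-55) − (-0.13)·15] / -1875 = -0.001627
∂h/∂y = [30·(-0.13) − 15·(-0.02)] / -1875 = +0.001920
Head at (-75, 175) = 295.05 + (-0.001627)·(-105) + (+0.001920)·(110) = 295.43 m.
That is higher than the 294.92 m at C, so the point is upgradient.

upgradient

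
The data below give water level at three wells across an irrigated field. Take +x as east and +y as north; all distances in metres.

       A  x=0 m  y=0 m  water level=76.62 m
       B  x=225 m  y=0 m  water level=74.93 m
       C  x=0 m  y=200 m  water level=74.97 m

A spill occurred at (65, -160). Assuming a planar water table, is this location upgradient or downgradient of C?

∂h/∂x = (74.93 − 76.62) / (225 − 0) = -0.007511
∂h/∂y = (74.97 − 76.62) / (200 − 0) = -0.008250
Head at (65, -160) = 76.62 + (-0.007511)·(65) + (-0.008250)·(-160) = 77.45 m.
That is higher than the 74.97 m at C, so the point is upgradient.

upgradient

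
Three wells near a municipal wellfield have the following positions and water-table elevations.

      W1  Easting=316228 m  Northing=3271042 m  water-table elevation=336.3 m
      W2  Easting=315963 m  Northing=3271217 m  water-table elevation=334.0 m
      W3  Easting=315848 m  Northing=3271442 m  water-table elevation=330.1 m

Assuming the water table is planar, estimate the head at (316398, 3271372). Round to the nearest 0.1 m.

Differences from W1: to W2 (Δx, Δy, Δh) = (-265, 175, -2.3); to W3 = (-380, 400, -6.2).
Determinant of the coordinate differences = (-265)·400 − (-380)·175 = -39500.
∂h/∂x = [(-2.3)·400 − (-6.2)·175] / -39500 = -0.004177
∂h/∂y = [(-265)·(-6.2) − (-380)·(-2.3)] / -39500 = -0.01947
h(316398, 3271372) = 336.3 + (-0.004177)·(170) + (-0.01947)·(330) = 336.3 -0.710 -6.425 = 329.165 m.

329.2 m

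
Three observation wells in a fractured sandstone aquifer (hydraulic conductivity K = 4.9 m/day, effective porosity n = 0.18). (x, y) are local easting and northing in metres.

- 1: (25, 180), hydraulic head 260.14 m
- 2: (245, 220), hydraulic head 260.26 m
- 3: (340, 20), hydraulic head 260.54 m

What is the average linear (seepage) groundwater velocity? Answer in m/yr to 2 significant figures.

13 m/yr

Three-point gradient (reference 1): Δ to 2 = (220, 40, +0.12), Δ to 3 = (315, -160, +0.40).
∂h/∂x = +0.0007364, ∂h/∂y = -0.001050 (det = -47800).
|∇h| = √(0.0007364² + -0.001050²) = 0.001282
Seepage velocity v = K·i/n = 4.9 × 0.001282 / 0.18 = 0.0349 m/day = 12.75 m/yr.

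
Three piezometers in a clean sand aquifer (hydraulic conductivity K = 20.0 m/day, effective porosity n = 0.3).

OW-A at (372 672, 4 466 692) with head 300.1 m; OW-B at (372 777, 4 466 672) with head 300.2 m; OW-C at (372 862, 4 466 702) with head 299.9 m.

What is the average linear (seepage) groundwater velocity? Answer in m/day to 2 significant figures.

0.55 m/day

Differences from OW-A: to OW-B (Δx, Δy, Δh) = (105, -20, +0.1); to OW-C = (190, 10, -0.2).
Solve a·Δx + b·Δy = Δh: det = 105·10 − 190·(-20) = 4850.
∂h/∂x = [(+0.1)·10 − (-0.2)·(-20)] / 4850 = -0.0006186
∂h/∂y = [105·(-0.2) − 190·(+0.1)] / 4850 = -0.008247
|∇h| = √(-0.0006186² + -0.008247²) = 0.00827
Seepage velocity v = K·i/n = 20.0 × 0.00827 / 0.3 = 0.5513 m/day.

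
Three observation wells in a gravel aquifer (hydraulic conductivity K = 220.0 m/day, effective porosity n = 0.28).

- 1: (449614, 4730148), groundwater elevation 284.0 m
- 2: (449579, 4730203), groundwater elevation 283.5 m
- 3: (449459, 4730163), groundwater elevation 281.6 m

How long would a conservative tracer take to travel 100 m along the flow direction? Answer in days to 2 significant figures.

8.2 days

Taking 1 as reference: 2−1 = (-35, 55, -0.5); 3−1 = (-155, 15, -2.4).
Determinant of the coordinate differences = (-35)·15 − (-155)·55 = 8000.
∂h/∂x = [(-0.5)·15 − (-2.4)·55] / 8000 = +0.01556
∂h/∂y = [(-35)·(-2.4) − (-155)·(-0.5)] / 8000 = +0.0008125
|∇h| = √(0.01556² + 0.0008125²) = 0.01558
Seepage velocity v = K·i/n = 220.0 × 0.01558 / 0.28 = 12.24 m/day.
t = 100 / 12.24 = 8.17 days.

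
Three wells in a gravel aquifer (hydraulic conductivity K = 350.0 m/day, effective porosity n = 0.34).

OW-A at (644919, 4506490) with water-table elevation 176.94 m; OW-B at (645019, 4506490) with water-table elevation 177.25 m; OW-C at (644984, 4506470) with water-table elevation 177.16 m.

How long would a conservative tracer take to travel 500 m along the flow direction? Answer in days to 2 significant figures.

150 days

Taking OW-A as reference: OW-B−OW-A = (100, 0, +0.31); OW-C−OW-A = (65, -20, +0.22).
Solve a·Δx + b·Δy = Δh: det = 100·(-20) − 65·0 = -2000.
∂h/∂x = [(+0.31)·(-20) − (+0.22)·0] / -2000 = +0.003100
∂h/∂y = [100·(+0.22) − 65·(+0.31)] / -2000 = -0.0009250
|∇h| = √(0.003100² + -0.0009250²) = 0.003235
Seepage velocity v = K·i/n = 350.0 × 0.003235 / 0.34 = 3.33 m/day.
t = 500 / 3.33 = 150.2 days.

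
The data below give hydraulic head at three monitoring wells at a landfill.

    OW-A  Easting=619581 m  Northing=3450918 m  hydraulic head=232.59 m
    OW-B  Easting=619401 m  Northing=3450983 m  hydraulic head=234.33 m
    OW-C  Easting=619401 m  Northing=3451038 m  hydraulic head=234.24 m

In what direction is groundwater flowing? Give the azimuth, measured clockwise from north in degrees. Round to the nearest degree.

081°

Differences from OW-A: to OW-B (Δx, Δy, Δh) = (-180, 65, +1.74); to OW-C = (-180, 120, +1.65).
Solve a·Δx + b·Δy = Δh: det = (-180)·120 − (-180)·65 = -9900.
∂h/∂x = [(+1.74)·120 − (+1.65)·65] / -9900 = -0.01026
∂h/∂y = [(-180)·(+1.65) − (-180)·(+1.74)] / -9900 = -0.001636
Flow direction (−∇h) has components (+0.01026 E, +0.001636 N).
Azimuth = atan2(E, N) = atan2(+0.01026, +0.001636) = 80.9° ≈ 081°.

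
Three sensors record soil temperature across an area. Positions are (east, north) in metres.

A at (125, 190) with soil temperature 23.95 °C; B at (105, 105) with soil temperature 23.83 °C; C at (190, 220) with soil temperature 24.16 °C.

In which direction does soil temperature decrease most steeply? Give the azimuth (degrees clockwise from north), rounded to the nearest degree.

Differences from A: to B (Δx, Δy, Δh) = (-20, -85, -0.12); to C = (65, 30, +0.21).
Solve a·Δx + b·Δy = ΔT: det = (-20)·30 − 65·(-85) = 4925.
∂T/∂x = [(-0.12)·30 − (+0.21)·(-85)] / 4925 = +0.002893
∂T/∂y = [(-20)·(+0.21) − 65·(-0.12)] / 4925 = +0.0007310
Steepest decrease is along −∇f: components (-0.002893 E, -0.0007310 N).
Azimuth = atan2(-0.002893, -0.0007310) = 255.8° ≈ 256°.

256°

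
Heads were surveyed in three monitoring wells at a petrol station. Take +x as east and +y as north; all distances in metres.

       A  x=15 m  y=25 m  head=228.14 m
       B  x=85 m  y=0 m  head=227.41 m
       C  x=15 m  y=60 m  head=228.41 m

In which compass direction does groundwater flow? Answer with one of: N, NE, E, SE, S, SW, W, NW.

Differences from A: to B (Δx, Δy, Δh) = (70, -25, -0.73); to C = (0, 35, +0.27).
Solve a·Δx + b·Δy = Δh: det = 70·35 − 0·(-25) = 2450.
∂h/∂x = [(-0.73)·35 − (+0.27)·(-25)] / 2450 = -0.007673
∂h/∂y = [70·(+0.27) − 0·(-0.73)] / 2450 = +0.007714
Flow = −∇h = (+0.007673 east, -0.007714 north), which points southeast.

SE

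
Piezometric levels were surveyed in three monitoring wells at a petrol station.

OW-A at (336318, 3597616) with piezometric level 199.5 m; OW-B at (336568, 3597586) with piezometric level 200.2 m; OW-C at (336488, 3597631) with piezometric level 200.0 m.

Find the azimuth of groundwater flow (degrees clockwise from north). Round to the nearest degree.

Differences from OW-A: to OW-B (Δx, Δy, Δh) = (250, -30, +0.7); to OW-C = (170, 15, +0.5).
Solve a·Δx + b·Δy = Δh: det = 250·15 − 170·(-30) = 8850.
∂h/∂x = [(+0.7)·15 − (+0.5)·(-30)] / 8850 = +0.002881
∂h/∂y = [250·(+0.5) − 170·(+0.7)] / 8850 = +0.0006780
Flow direction (−∇h) has components (-0.002881 E, -0.0006780 N).
Azimuth = atan2(E, N) = atan2(-0.002881, -0.0006780) = 256.8° ≈ 257°.

257°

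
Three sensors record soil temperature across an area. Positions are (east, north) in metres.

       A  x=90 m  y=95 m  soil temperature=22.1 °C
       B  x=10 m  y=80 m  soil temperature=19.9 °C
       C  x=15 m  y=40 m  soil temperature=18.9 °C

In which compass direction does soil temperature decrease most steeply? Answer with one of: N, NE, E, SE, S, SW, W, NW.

SW

With T = a·x + b·y + c and A as origin, the differences give:
  (-80)·a + (-15)·b = -2.2
  (-75)·a + (-55)·b = -3.2
Eliminate b (×(-55) and ×(-15), subtract): 3275·a = 73.00 → a = ∂T/∂x = +0.02229
Back-substitute: b = ∂T/∂y = +0.02779.
Steepest decrease is along −∇f = (-0.02229 E, -0.02779 N) → southwest.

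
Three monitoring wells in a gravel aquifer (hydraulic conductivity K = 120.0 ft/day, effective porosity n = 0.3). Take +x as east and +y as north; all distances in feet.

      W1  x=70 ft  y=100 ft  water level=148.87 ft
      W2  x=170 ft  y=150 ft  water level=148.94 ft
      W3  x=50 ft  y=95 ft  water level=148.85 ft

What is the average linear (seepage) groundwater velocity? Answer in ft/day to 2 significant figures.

0.71 ft/day

With h = a·x + b·y + c and W1 as origin, the differences give:
  100·a + 50·b = +0.07
  (-20)·a + (-5)·b = -0.02
Eliminate b (×(-5) and ×50, subtract): 500·a = 0.650 → a = ∂h/∂x = +0.001300
Back-substitute: b = ∂h/∂y = -0.001200.
|∇h| = √(0.001300² + -0.001200²) = 0.001769
Seepage velocity v = K·i/n = 120.0 × 0.001769 / 0.3 = 0.7076 ft/day.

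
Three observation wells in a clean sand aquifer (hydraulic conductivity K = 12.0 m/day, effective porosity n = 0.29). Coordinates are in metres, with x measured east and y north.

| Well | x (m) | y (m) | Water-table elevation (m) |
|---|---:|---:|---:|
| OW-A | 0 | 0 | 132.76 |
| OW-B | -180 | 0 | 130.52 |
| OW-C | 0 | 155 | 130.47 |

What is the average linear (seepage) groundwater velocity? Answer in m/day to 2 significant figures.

0.80 m/day

∂h/∂x = (130.52 − 132.76) / (-180 − 0) = +0.01244
∂h/∂y = (130.47 − 132.76) / (155 − 0) = -0.01477
|∇h| = √(0.01244² + -0.01477²) = 0.01931
Seepage velocity v = K·i/n = 12.0 × 0.01931 / 0.29 = 0.799 m/day.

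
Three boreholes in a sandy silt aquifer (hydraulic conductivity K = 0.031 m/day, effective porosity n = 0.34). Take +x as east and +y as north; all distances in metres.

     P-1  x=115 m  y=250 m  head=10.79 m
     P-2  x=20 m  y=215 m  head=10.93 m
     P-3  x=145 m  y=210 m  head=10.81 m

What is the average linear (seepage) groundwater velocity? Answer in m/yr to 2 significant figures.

0.054 m/yr

Taking P-1 as reference: P-2−P-1 = (-95, -35, +0.14); P-3−P-1 = (30, -40, +0.02).
Determinant of the coordinate differences = (-95)·(-40) − 30·(-35) = 4850.
∂h/∂x = [(+0.14)·(-40) − (+0.02)·(-35)] / 4850 = -0.001010
∂h/∂y = [(-95)·(+0.02) − 30·(+0.14)] / 4850 = -0.001258
|∇h| = √(-0.001010² + -0.001258²) = 0.001613
Seepage velocity v = K·i/n = 0.031 × 0.001613 / 0.34 = 0.0001471 m/day = 0.05373 m/yr.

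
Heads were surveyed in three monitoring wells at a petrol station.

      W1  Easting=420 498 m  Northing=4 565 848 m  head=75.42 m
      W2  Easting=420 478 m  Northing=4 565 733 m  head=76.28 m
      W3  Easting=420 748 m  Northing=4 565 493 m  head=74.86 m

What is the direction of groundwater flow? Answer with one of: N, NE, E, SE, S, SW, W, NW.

NE

Differences from W1: to W2 (Δx, Δy, Δh) = (-20, -115, +0.86); to W3 = (250, -355, -0.56).
Determinant of the coordinate differences = (-20)·(-355) − 250·(-115) = 35850.
∂h/∂x = [(+0.86)·(-355) − (-0.56)·(-115)] / 35850 = -0.01031
∂h/∂y = [(-20)·(-0.56) − 250·(+0.86)] / 35850 = -0.005685
Flow = −∇h = (+0.01031 east, +0.005685 north), which points northeast.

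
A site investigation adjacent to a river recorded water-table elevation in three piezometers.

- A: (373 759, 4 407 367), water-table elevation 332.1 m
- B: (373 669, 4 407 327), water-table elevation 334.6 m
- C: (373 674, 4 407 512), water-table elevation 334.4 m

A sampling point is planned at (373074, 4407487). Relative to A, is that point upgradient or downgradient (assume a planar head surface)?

upgradient

Differences from A: to B (Δx, Δy, Δh) = (-90, -40, +2.5); to C = (-85, 145, +2.3).
Determinant of the coordinate differences = (-90)·145 − (-85)·(-40) = -16450.
∂h/∂x = [(+2.5)·145 − (+2.3)·(-40)] / -16450 = -0.02763
∂h/∂y = [(-90)·(+2.3) − (-85)·(+2.5)] / -16450 = -0.0003343
Head at (373074, 4407487) = 332.1 + (-0.02763)·(-685) + (-0.0003343)·(120) = 350.99 m.
That is higher than the 332.1 m at A, so the point is upgradient.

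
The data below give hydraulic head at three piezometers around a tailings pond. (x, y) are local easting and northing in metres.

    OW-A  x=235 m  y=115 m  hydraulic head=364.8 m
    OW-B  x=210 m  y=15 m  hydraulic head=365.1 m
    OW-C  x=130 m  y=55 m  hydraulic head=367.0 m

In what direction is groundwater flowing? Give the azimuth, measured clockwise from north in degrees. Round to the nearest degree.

097°

Differences from OW-A: to OW-B (Δx, Δy, Δh) = (-25, -100, +0.3); to OW-C = (-105, -60, +2.2).
Determinant of the coordinate differences = (-25)·(-60) − (-105)·(-100) = -9000.
∂h/∂x = [(+0.3)·(-60) − (+2.2)·(-100)] / -9000 = -0.02244
∂h/∂y = [(-25)·(+2.2) − (-105)·(+0.3)] / -9000 = +0.002611
Flow direction (−∇h) has components (+0.02244 E, -0.002611 N).
Azimuth = atan2(E, N) = atan2(+0.02244, -0.002611) = 96.6° ≈ 097°.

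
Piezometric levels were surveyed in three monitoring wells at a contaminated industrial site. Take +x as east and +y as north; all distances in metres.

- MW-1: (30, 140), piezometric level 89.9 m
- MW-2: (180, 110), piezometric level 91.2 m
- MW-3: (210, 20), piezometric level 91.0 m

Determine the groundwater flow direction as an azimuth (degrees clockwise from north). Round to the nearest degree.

With h = a·x + b·y + c and MW-1 as origin, the differences give:
  150·a + (-30)·b = +1.3
  180·a + (-120)·b = +1.1
Eliminate b (×(-120) and ×(-30), subtract): -12600·a = -123.00 → a = ∂h/∂x = +0.009762
Back-substitute: b = ∂h/∂y = +0.005476.
Flow direction (−∇h) has components (-0.009762 E, -0.005476 N).
Azimuth = atan2(E, N) = atan2(-0.009762, -0.005476) = 240.7° ≈ 241°.

241°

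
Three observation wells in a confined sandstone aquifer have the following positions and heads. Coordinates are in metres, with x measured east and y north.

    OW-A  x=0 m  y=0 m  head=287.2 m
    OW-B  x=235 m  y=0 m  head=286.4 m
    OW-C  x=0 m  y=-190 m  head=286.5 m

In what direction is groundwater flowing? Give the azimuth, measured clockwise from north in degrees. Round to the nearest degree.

∂h/∂x = (286.4 − 287.2) / (235 − 0) = -0.003404
∂h/∂y = (286.5 − 287.2) / (-190 − 0) = +0.003684
Flow direction (−∇h) has components (+0.003404 E, -0.003684 N).
Azimuth = atan2(E, N) = atan2(+0.003404, -0.003684) = 137.3° ≈ 137°.

137°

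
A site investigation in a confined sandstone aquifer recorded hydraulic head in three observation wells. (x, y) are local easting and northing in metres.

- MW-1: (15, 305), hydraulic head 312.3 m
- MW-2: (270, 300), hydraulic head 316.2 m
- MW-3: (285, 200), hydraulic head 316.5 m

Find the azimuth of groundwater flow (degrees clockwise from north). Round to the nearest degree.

273°

Three-point gradient (reference MW-1): Δ to MW-2 = (255, -5, +3.9), Δ to MW-3 = (270, -105, +4.2).
∂h/∂x = +0.01528, ∂h/∂y = -0.0007080 (det = -25425).
Flow direction (−∇h) has components (-0.01528 E, +0.0007080 N).
Azimuth = atan2(E, N) = atan2(-0.01528, +0.0007080) = 272.7° ≈ 273°.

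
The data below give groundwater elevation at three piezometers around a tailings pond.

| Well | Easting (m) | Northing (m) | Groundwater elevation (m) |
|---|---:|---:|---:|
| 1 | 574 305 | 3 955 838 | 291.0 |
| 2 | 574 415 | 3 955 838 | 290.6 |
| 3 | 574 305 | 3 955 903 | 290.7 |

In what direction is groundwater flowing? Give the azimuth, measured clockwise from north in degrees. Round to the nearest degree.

038°

∂h/∂x = (290.6 − 291.0) / (574415 − 574305) = -0.003636
∂h/∂y = (290.7 − 291.0) / (3955903 − 3955838) = -0.004615
Flow direction (−∇h) has components (+0.003636 E, +0.004615 N).
Azimuth = atan2(E, N) = atan2(+0.003636, +0.004615) = 38.2° ≈ 038°.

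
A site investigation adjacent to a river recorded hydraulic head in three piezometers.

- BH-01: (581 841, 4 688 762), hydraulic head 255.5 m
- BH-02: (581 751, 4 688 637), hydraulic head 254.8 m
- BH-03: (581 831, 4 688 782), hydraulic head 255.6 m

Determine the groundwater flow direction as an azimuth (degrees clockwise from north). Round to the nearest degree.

With h = a·x + b·y + c and BH-01 as origin, the differences give:
  (-90)·a + (-125)·b = -0.7
  (-10)·a + 20·b = +0.1
Eliminate b (×20 and ×(-125), subtract): -3050·a = -1.50 → a = ∂h/∂x = +0.0004918
Back-substitute: b = ∂h/∂y = +0.005246.
Flow direction (−∇h) has components (-0.0004918 E, -0.005246 N).
Azimuth = atan2(E, N) = atan2(-0.0004918, -0.005246) = 185.4° ≈ 185°.

185°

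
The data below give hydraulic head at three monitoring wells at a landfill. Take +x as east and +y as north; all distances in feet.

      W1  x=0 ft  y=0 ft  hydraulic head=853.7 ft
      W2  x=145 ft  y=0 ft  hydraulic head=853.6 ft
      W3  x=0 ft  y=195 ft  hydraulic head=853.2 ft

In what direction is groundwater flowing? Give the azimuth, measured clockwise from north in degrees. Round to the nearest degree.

∂h/∂x = (853.6 − 853.7) / (145 − 0) = -0.0006897
∂h/∂y = (853.2 − 853.7) / (195 − 0) = -0.002564
Flow direction (−∇h) has components (+0.0006897 E, +0.002564 N).
Azimuth = atan2(E, N) = atan2(+0.0006897, +0.002564) = 15.1° ≈ 015°.

015°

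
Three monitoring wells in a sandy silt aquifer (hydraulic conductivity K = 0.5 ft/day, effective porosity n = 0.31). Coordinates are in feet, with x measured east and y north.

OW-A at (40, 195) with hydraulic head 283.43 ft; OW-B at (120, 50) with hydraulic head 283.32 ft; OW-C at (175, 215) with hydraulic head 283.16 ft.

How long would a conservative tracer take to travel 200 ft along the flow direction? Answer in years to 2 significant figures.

170 years

Taking OW-A as reference: OW-B−OW-A = (80, -145, -0.11); OW-C−OW-A = (135, 20, -0.27).
Determinant of the coordinate differences = 80·20 − 135·(-145) = 21175.
∂h/∂x = [(-0.11)·20 − (-0.27)·(-145)] / 21175 = -0.001953
∂h/∂y = [80·(-0.27) − 135·(-0.11)] / 21175 = -0.0003188
|∇h| = √(-0.001953² + -0.0003188²) = 0.001979
Seepage velocity v = K·i/n = 0.5 × 0.001979 / 0.31 = 0.003192 ft/day.
t = 200 / 0.003192 = 6.266e+04 days = 172 years.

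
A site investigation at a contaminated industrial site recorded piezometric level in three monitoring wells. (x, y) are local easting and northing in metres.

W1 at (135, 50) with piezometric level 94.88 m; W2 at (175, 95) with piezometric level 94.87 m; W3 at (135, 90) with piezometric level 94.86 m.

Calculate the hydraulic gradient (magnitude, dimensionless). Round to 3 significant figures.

0.000590

Three-point gradient (reference W1): Δ to W2 = (40, 45, -0.01), Δ to W3 = (0, 40, -0.02).
∂h/∂x = +0.0003125, ∂h/∂y = -0.0005000 (det = 1600).
|∇h| = √(0.0003125² + -0.0005000²) = 0.0005896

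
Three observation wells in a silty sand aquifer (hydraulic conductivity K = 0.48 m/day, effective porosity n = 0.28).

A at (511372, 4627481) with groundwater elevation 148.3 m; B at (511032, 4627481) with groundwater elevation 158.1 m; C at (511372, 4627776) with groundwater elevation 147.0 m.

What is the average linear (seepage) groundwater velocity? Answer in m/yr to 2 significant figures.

18 m/yr

∂h/∂x = (158.1 − 148.3) / (511032 − 511372) = -0.02882
∂h/∂y = (147.0 − 148.3) / (4627776 − 4627481) = -0.004407
|∇h| = √(-0.02882² + -0.004407²) = 0.02916
Seepage velocity v = K·i/n = 0.48 × 0.02916 / 0.28 = 0.04999 m/day = 18.26 m/yr.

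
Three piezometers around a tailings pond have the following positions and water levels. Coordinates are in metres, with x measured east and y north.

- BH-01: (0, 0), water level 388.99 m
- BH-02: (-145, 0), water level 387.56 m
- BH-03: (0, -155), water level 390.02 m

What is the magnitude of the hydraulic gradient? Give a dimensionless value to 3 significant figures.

∂h/∂x = (387.56 − 388.99) / (-145 − 0) = +0.009862
∂h/∂y = (390.02 − 388.99) / (-155 − 0) = -0.006645
|∇h| = √(0.009862² + -0.006645²) = 0.01189

0.0119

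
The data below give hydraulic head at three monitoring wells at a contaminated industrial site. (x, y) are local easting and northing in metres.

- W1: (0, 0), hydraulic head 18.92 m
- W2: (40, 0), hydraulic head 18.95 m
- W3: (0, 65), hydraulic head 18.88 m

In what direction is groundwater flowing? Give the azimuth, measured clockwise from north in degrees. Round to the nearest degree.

∂h/∂x = (18.95 − 18.92) / (40 − 0) = +0.0007500
∂h/∂y = (18.88 − 18.92) / (65 − 0) = -0.0006154
Flow direction (−∇h) has components (-0.0007500 E, +0.0006154 N).
Azimuth = atan2(E, N) = atan2(-0.0007500, +0.0006154) = 309.4° ≈ 309°.

309°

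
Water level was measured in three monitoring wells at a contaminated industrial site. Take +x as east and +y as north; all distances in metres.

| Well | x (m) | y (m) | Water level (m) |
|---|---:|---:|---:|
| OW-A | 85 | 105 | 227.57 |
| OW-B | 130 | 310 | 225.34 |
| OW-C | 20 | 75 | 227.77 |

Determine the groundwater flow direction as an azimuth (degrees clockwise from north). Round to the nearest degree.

With h = a·x + b·y + c and OW-A as origin, the differences give:
  45·a + 205·b = -2.23
  (-65)·a + (-30)·b = +0.20
Eliminate b (×(-30) and ×205, subtract): 11975·a = 25.900 → a = ∂h/∂x = +0.002163
Back-substitute: b = ∂h/∂y = -0.01135.
Flow direction (−∇h) has components (-0.002163 E, +0.01135 N).
Azimuth = atan2(E, N) = atan2(-0.002163, +0.01135) = 349.2° ≈ 349°.

349°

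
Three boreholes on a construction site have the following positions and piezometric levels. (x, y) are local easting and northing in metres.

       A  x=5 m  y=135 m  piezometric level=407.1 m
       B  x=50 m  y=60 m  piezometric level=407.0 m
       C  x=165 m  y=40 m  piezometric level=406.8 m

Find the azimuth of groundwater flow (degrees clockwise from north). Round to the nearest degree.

With h = a·x + b·y + c and A as origin, the differences give:
  45·a + (-75)·b = -0.1
  160·a + (-95)·b = -0.3
Eliminate b (×(-95) and ×(-75), subtract): 7725·a = -13.00 → a = ∂h/∂x = -0.001683
Back-substitute: b = ∂h/∂y = +0.0003236.
Flow direction (−∇h) has components (+0.001683 E, -0.0003236 N).
Azimuth = atan2(E, N) = atan2(+0.001683, -0.0003236) = 100.9° ≈ 101°.

101°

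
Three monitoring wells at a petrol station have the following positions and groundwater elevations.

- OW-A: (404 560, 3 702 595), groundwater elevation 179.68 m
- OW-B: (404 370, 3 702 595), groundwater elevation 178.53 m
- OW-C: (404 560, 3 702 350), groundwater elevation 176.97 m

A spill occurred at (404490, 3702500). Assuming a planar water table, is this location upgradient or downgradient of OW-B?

∂h/∂x = (178.53 − 179.68) / (404370 − 404560) = +0.006053
∂h/∂y = (176.97 − 179.68) / (3702350 − 3702595) = +0.01106
Head at (404490, 3702500) = 179.68 + (+0.006053)·(-70) + (+0.01106)·(-95) = 178.21 m.
That is lower than the 178.53 m at OW-B, so the point is downgradient.

downgradient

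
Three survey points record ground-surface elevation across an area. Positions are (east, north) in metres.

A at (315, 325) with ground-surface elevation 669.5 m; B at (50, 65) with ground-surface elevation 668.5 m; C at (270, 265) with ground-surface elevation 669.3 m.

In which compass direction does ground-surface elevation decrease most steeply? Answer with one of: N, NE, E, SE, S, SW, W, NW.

SW

With z = a·x + b·y + c and A as origin, the differences give:
  (-265)·a + (-260)·b = -1.0
  (-45)·a + (-60)·b = -0.2
Eliminate b (×(-60) and ×(-260), subtract): 4200·a = 8.00 → a = ∂z/∂x = +0.001905
Back-substitute: b = ∂z/∂y = +0.001905.
Steepest decrease is along −∇f = (-0.001905 E, -0.001905 N) → southwest.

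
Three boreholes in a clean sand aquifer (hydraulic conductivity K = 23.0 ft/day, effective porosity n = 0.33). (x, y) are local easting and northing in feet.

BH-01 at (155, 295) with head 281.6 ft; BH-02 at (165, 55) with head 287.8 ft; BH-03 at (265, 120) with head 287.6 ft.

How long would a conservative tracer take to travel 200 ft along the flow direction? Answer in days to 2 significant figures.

With h = a·x + b·y + c and BH-01 as origin, the differences give:
  10·a + (-240)·b = +6.2
  110·a + (-175)·b = +6.0
Eliminate b (×(-175) and ×(-240), subtract): 24650·a = 355.00 → a = ∂h/∂x = +0.01440
Back-substitute: b = ∂h/∂y = -0.02523.
|∇h| = √(0.01440² + -0.02523²) = 0.02905
Seepage velocity v = K·i/n = 23.0 × 0.02905 / 0.33 = 2.025 ft/day.
t = 200 / 2.025 = 98.77 days.

99 days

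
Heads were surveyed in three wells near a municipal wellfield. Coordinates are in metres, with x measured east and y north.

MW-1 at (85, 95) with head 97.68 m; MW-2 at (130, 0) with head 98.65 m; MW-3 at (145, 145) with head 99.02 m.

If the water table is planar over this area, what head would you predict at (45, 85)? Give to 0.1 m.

With h = a·x + b·y + c and MW-1 as origin, the differences give:
  45·a + (-95)·b = +0.97
  60·a + 50·b = +1.34
Eliminate b (×50 and ×(-95), subtract): 7950·a = 175.800 → a = ∂h/∂x = +0.02211
Back-substitute: b = ∂h/∂y = +0.0002642.
h(45, 85) = 97.68 + (+0.02211)·(-40) + (+0.0002642)·(-10) = 97.68 -0.885 -0.003 = 96.793 m.

96.8 m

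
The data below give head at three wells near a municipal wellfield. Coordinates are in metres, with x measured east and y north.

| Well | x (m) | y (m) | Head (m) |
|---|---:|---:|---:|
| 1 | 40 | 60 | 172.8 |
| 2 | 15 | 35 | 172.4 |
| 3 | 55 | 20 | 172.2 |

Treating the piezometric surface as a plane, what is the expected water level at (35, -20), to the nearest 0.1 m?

With h = a·x + b·y + c and 1 as origin, the differences give:
  (-25)·a + (-25)·b = -0.4
  15·a + (-40)·b = -0.6
Eliminate b (×(-40) and ×(-25), subtract): 1375·a = 1.00 → a = ∂h/∂x = +0.0007273
Back-substitute: b = ∂h/∂y = +0.01527.
h(35, -20) = 172.8 + (+0.0007273)·(-5) + (+0.01527)·(-80) = 172.8 -0.004 -1.222 = 171.575 m.

171.6 m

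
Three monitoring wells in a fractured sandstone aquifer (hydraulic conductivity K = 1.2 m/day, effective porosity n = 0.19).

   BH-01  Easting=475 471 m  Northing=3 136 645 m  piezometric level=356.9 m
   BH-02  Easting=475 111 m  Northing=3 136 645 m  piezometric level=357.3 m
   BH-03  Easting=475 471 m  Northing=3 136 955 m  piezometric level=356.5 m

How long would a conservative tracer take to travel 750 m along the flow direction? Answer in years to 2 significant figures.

∂h/∂x = (357.3 − 356.9) / (475111 − 475471) = -0.001111
∂h/∂y = (356.5 − 356.9) / (3136955 − 3136645) = -0.001290
|∇h| = √(-0.001111² + -0.001290²) = 0.001702
Seepage velocity v = K·i/n = 1.2 × 0.001702 / 0.19 = 0.01075 m/day.
t = 750 / 0.01075 = 6.977e+04 days = 191 years.

190 years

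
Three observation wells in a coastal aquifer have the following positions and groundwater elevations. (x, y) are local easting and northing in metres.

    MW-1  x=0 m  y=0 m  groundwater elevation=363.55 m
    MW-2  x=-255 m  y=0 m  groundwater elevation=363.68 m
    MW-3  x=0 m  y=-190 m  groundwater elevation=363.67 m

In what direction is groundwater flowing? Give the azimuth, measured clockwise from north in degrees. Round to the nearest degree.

∂h/∂x = (363.68 − 363.55) / (-255 − 0) = -0.0005098
∂h/∂y = (363.67 − 363.55) / (-190 − 0) = -0.0006316
Flow direction (−∇h) has components (+0.0005098 E, +0.0006316 N).
Azimuth = atan2(E, N) = atan2(+0.0005098, +0.0006316) = 38.9° ≈ 039°.

039°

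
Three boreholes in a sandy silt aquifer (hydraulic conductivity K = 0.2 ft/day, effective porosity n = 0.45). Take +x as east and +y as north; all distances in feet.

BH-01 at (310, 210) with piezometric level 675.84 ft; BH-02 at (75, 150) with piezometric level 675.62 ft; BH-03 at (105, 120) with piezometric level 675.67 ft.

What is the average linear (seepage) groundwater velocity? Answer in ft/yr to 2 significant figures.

Three-point gradient (reference BH-01): Δ to BH-02 = (-235, -60, -0.22), Δ to BH-03 = (-205, -90, -0.17).
∂h/∂x = +0.001085, ∂h/∂y = -0.0005819 (det = 8850).
|∇h| = √(0.001085² + -0.0005819²) = 0.001231
Seepage velocity v = K·i/n = 0.2 × 0.001231 / 0.45 = 0.0005471 ft/day = 0.1998 ft/yr.

0.20 ft/yr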